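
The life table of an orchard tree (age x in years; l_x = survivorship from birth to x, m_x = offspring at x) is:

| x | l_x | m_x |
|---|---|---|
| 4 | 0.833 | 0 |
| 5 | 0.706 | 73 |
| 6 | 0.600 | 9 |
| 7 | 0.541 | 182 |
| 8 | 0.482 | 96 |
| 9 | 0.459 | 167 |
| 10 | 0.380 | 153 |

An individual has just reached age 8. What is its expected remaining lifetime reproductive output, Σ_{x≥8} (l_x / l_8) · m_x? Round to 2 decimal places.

l_8 = 0.482. Conditional survival from age 8 to x is l_x / l_8.
  x=8: (0.482/0.482) × 96 = 96.0000
  x=9: (0.459/0.482) × 167 = 159.0311
  x=10: (0.380/0.482) × 153 = 120.6224
Sum = 96.0000 + 159.0311 + 120.6224 = 375.6535

375.65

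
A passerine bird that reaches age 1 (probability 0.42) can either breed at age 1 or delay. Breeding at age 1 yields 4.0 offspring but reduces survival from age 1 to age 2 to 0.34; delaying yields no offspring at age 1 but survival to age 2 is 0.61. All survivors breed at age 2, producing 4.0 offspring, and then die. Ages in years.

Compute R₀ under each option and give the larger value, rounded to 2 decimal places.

2.25

breed at age 1: R₀ = 0.42 × (4.0 + 0.34 × 4.0) = 0.42 × 5.3600 = 2.2512
delay to age 2: R₀ = 0.42 × (0.61 × 4.0) = 0.42 × 2.4400 = 1.0248
Higher: breed at age 1 (2.2512).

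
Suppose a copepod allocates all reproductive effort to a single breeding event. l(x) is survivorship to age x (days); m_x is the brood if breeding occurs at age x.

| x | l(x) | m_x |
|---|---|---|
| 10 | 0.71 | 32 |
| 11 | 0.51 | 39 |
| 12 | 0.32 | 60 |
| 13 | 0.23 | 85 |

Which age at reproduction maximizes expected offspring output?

10

Expected offspring if breeding at age x = l(x) × m_x:
  age 10: 0.71 × 32 = 22.720
  age 11: 0.51 × 39 = 19.890
  age 12: 0.32 × 60 = 19.200
  age 13: 0.23 × 85 = 19.550
Maximum at age 10 (22.720).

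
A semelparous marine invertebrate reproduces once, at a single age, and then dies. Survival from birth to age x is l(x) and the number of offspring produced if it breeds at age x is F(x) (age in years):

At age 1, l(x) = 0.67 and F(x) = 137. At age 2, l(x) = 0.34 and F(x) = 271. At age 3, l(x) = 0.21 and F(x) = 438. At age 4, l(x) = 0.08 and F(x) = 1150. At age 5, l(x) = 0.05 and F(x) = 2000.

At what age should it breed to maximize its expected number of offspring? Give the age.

5

Expected offspring if breeding at age x = l(x) × F(x):
  age 1: 0.67 × 137 = 91.790
  age 2: 0.34 × 271 = 92.140
  age 3: 0.21 × 438 = 91.980
  age 4: 0.08 × 1150 = 92.000
  age 5: 0.05 × 2000 = 100.000
Maximum at age 5 (100.000).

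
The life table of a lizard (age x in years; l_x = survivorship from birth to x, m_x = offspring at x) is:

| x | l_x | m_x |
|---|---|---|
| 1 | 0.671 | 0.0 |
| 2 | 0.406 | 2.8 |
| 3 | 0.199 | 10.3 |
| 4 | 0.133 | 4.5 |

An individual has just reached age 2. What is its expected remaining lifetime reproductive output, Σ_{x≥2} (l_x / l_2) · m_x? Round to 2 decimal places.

9.32

l_2 = 0.406. Conditional survival from age 2 to x is l_x / l_2.
  x=2: (0.406/0.406) × 2.8 = 2.8000
  x=3: (0.199/0.406) × 10.3 = 5.0485
  x=4: (0.133/0.406) × 4.5 = 1.4741
Sum = 2.8000 + 5.0485 + 1.4741 = 9.3227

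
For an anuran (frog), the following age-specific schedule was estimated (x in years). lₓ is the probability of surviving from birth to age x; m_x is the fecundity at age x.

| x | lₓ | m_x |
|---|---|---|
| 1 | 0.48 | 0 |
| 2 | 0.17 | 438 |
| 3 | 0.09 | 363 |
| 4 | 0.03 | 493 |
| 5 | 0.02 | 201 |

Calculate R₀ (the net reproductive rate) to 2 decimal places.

R₀ = Σ lₓ m_x:
  age 1: 0.48 × 0 = 0.0000
  age 2: 0.17 × 438 = 74.4600
  age 3: 0.09 × 363 = 32.6700
  age 4: 0.03 × 493 = 14.7900
  age 5: 0.02 × 201 = 4.0200
R₀ = 0.0000 + 74.4600 + 32.6700 + 14.7900 + 4.0200 = 125.9400

125.94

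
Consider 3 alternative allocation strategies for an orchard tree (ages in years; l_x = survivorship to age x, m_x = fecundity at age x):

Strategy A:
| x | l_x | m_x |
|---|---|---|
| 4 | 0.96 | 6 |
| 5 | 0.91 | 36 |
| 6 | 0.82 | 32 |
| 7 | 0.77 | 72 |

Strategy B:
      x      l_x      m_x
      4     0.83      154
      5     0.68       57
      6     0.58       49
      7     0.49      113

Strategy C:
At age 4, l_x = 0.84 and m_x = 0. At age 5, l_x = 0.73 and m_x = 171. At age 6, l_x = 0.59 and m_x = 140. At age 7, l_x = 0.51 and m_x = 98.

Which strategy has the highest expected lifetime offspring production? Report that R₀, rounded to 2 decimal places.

Strategy A: R₀ = 0.96×6 + 0.91×36 + 0.82×32 + 0.77×72 = 120.2000
Strategy B: R₀ = 0.83×154 + 0.68×57 + 0.58×49 + 0.49×113 = 250.3700
Strategy C: R₀ = 0.84×0 + 0.73×171 + 0.59×140 + 0.51×98 = 257.4100
Highest R₀: strategy C with 257.4100.

257.41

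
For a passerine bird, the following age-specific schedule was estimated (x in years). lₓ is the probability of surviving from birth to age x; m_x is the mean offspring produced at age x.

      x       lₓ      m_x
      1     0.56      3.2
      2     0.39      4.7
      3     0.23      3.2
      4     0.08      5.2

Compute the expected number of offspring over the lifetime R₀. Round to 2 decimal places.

R₀ = Σ lₓ m_x:
  age 1: 0.56 × 3.2 = 1.7920
  age 2: 0.39 × 4.7 = 1.8330
  age 3: 0.23 × 3.2 = 0.7360
  age 4: 0.08 × 5.2 = 0.4160
R₀ = 1.7920 + 1.8330 + 0.7360 + 0.4160 = 4.7770

4.78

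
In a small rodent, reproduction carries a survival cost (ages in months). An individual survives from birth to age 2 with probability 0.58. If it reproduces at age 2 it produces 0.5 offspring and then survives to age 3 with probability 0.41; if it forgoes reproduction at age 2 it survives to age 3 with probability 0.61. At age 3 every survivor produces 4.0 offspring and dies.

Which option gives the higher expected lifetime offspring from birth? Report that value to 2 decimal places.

1.42

breed at age 2: R₀ = 0.58 × (0.5 + 0.41 × 4.0) = 0.58 × 2.1400 = 1.2412
delay to age 3: R₀ = 0.58 × (0.61 × 4.0) = 0.58 × 2.4400 = 1.4152
Higher: delay to age 3 (1.4152).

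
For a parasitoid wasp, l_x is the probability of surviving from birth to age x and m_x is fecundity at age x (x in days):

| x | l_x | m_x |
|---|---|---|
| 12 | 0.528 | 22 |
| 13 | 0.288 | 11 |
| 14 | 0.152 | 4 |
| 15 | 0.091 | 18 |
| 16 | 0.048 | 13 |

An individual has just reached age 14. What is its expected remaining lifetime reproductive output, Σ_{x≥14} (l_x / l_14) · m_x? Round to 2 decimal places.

18.88

l_14 = 0.152. Conditional survival from age 14 to x is l_x / l_14.
  x=14: (0.152/0.152) × 4 = 4.0000
  x=15: (0.091/0.152) × 18 = 10.7763
  x=16: (0.048/0.152) × 13 = 4.1053
Sum = 4.0000 + 10.7763 + 4.1053 = 18.8816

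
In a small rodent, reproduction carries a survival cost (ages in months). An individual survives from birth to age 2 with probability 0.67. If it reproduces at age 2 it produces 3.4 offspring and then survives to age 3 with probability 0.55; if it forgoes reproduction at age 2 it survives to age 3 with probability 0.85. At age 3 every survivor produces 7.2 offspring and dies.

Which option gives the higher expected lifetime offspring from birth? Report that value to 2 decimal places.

4.93

breed at age 2: R₀ = 0.67 × (3.4 + 0.55 × 7.2) = 0.67 × 7.3600 = 4.9312
delay to age 3: R₀ = 0.67 × (0.85 × 7.2) = 0.67 × 6.1200 = 4.1004
Higher: breed at age 2 (4.9312).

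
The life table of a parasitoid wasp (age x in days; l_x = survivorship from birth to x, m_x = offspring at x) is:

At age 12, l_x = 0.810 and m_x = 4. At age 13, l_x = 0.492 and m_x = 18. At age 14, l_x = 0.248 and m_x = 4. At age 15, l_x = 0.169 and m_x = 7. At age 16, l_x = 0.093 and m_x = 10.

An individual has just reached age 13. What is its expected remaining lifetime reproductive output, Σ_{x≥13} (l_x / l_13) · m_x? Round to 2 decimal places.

l_13 = 0.492. Conditional survival from age 13 to x is l_x / l_13.
  x=13: (0.492/0.492) × 18 = 18.0000
  x=14: (0.248/0.492) × 4 = 2.0163
  x=15: (0.169/0.492) × 7 = 2.4045
  x=16: (0.093/0.492) × 10 = 1.8902
Sum = 18.0000 + 2.0163 + 2.4045 + 1.8902 = 24.3110

24.31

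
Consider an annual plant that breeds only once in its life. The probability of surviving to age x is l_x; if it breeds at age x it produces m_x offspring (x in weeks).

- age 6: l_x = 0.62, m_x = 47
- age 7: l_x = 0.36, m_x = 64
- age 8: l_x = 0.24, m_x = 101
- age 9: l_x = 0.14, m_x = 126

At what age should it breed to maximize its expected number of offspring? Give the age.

6

Expected offspring if breeding at age x = l_x × m_x:
  age 6: 0.62 × 47 = 29.140
  age 7: 0.36 × 64 = 23.040
  age 8: 0.24 × 101 = 24.240
  age 9: 0.14 × 126 = 17.640
Maximum at age 6 (29.140).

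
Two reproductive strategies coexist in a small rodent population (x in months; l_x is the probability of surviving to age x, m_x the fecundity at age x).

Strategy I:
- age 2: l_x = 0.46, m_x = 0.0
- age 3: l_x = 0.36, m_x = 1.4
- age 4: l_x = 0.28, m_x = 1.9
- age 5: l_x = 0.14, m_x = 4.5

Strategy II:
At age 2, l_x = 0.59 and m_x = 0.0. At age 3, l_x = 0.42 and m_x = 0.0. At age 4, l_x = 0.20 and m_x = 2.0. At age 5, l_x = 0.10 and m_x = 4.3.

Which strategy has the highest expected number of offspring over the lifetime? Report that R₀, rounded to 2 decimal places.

1.67

Strategy I: R₀ = 0.46×0.0 + 0.36×1.4 + 0.28×1.9 + 0.14×4.5 = 1.6660
Strategy II: R₀ = 0.59×0.0 + 0.42×0.0 + 0.20×2.0 + 0.10×4.3 = 0.8300
Highest R₀: strategy I with 1.6660.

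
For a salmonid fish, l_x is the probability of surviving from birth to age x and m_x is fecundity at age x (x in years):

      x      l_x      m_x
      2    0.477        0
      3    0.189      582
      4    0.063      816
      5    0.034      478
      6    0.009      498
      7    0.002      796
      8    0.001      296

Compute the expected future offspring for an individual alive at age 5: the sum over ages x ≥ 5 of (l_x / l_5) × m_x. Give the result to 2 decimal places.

l_5 = 0.034. Conditional survival from age 5 to x is l_x / l_5.
  x=5: (0.034/0.034) × 478 = 478.0000
  x=6: (0.009/0.034) × 498 = 131.8235
  x=7: (0.002/0.034) × 796 = 46.8235
  x=8: (0.001/0.034) × 296 = 8.7059
Sum = 478.0000 + 131.8235 + 46.8235 + 8.7059 = 665.3529

665.35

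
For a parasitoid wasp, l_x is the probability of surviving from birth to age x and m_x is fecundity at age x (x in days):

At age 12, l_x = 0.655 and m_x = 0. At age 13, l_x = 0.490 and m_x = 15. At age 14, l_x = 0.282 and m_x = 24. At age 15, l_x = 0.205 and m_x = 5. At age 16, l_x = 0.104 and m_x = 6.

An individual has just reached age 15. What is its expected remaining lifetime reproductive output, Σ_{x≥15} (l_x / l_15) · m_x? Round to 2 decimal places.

l_15 = 0.205. Conditional survival from age 15 to x is l_x / l_15.
  x=15: (0.205/0.205) × 5 = 5.0000
  x=16: (0.104/0.205) × 6 = 3.0439
Sum = 5.0000 + 3.0439 = 8.0439

8.04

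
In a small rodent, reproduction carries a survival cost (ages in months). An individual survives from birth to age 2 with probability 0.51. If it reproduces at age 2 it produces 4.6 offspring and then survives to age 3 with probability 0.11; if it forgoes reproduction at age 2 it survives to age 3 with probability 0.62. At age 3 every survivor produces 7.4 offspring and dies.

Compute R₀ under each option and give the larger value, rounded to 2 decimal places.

breed at age 2: R₀ = 0.51 × (4.6 + 0.11 × 7.4) = 0.51 × 5.4140 = 2.7611
delay to age 3: R₀ = 0.51 × (0.62 × 7.4) = 0.51 × 4.5880 = 2.3399
Higher: breed at age 2 (2.7611).

2.76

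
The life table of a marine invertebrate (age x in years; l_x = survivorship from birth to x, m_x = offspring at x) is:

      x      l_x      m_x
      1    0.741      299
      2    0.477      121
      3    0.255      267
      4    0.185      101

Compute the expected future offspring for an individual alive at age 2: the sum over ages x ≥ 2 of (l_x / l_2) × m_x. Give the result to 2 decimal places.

l_2 = 0.477. Conditional survival from age 2 to x is l_x / l_2.
  x=2: (0.477/0.477) × 121 = 121.0000
  x=3: (0.255/0.477) × 267 = 142.7358
  x=4: (0.185/0.477) × 101 = 39.1719
Sum = 121.0000 + 142.7358 + 39.1719 = 302.9078

302.91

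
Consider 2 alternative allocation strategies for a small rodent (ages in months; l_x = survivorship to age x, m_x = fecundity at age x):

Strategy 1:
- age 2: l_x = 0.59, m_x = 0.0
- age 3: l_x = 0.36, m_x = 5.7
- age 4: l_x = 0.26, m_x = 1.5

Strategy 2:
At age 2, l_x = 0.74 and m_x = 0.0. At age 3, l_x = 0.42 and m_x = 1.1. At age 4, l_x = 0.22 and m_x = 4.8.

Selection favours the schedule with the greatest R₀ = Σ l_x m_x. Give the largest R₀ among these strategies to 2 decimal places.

Strategy 1: R₀ = 0.59×0.0 + 0.36×5.7 + 0.26×1.5 = 2.4420
Strategy 2: R₀ = 0.74×0.0 + 0.42×1.1 + 0.22×4.8 = 1.5180
Highest R₀: strategy 1 with 2.4420.

2.44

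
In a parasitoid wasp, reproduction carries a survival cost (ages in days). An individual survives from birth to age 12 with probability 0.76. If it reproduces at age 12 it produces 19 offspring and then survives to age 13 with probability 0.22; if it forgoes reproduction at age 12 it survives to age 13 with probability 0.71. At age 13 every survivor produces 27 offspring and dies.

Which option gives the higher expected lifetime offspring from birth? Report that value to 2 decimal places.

18.95

breed at age 12: R₀ = 0.76 × (19 + 0.22 × 27) = 0.76 × 24.9400 = 18.9544
delay to age 13: R₀ = 0.76 × (0.71 × 27) = 0.76 × 19.1700 = 14.5692
Higher: breed at age 12 (18.9544).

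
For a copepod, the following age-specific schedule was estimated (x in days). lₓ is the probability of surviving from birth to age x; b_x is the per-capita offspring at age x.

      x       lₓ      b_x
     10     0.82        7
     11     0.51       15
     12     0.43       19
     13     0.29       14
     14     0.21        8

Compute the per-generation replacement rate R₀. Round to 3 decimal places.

R₀ = Σ lₓ b_x:
  age 10: 0.82 × 7 = 5.7400
  age 11: 0.51 × 15 = 7.6500
  age 12: 0.43 × 19 = 8.1700
  age 13: 0.29 × 14 = 4.0600
  age 14: 0.21 × 8 = 1.6800
R₀ = 5.7400 + 7.6500 + 8.1700 + 4.0600 + 1.6800 = 27.3000

27.300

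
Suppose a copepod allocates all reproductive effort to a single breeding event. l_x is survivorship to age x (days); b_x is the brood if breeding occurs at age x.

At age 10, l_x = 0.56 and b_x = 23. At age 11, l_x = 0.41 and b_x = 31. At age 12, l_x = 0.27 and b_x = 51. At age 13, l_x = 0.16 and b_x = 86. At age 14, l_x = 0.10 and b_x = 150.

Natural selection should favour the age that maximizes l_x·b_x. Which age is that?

14

Expected offspring if breeding at age x = l_x × b_x:
  age 10: 0.56 × 23 = 12.880
  age 11: 0.41 × 31 = 12.710
  age 12: 0.27 × 51 = 13.770
  age 13: 0.16 × 86 = 13.760
  age 14: 0.10 × 150 = 15.000
Maximum at age 14 (15.000).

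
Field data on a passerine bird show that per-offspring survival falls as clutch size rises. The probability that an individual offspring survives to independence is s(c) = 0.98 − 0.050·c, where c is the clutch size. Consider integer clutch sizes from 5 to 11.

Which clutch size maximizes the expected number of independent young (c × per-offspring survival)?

10

Expected independent young = c × s(c):
  c=5: 5 × 0.730 = 3.650
  c=6: 6 × 0.680 = 4.080
  c=7: 7 × 0.630 = 4.410
  c=8: 8 × 0.580 = 4.640
  c=9: 9 × 0.530 = 4.770
  c=10: 10 × 0.480 = 4.800
  c=11: 11 × 0.430 = 4.730
Maximum at c = 10 (4.800 independent young).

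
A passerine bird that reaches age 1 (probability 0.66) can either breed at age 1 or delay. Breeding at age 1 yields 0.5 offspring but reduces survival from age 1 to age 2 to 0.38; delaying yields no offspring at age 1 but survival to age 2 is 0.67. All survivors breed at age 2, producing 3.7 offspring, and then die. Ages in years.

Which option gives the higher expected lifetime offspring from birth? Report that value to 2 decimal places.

1.64

breed at age 1: R₀ = 0.66 × (0.5 + 0.38 × 3.7) = 0.66 × 1.9060 = 1.2580
delay to age 2: R₀ = 0.66 × (0.67 × 3.7) = 0.66 × 2.4790 = 1.6361
Higher: delay to age 2 (1.6361).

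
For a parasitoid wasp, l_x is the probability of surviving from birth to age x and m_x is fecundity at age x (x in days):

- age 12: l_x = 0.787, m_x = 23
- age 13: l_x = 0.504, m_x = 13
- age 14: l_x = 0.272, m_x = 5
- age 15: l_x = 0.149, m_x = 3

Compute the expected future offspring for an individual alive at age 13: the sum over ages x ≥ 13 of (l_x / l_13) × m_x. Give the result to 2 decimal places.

l_13 = 0.504. Conditional survival from age 13 to x is l_x / l_13.
  x=13: (0.504/0.504) × 13 = 13.0000
  x=14: (0.272/0.504) × 5 = 2.6984
  x=15: (0.149/0.504) × 3 = 0.8869
Sum = 13.0000 + 2.6984 + 0.8869 = 16.5853

16.59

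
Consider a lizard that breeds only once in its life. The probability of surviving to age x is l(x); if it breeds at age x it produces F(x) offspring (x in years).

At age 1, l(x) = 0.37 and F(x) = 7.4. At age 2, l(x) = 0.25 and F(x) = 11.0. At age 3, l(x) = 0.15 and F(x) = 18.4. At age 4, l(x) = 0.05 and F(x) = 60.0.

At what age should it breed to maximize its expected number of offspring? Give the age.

4

Expected offspring if breeding at age x = l(x) × F(x):
  age 1: 0.37 × 7.4 = 2.738
  age 2: 0.25 × 11.0 = 2.750
  age 3: 0.15 × 18.4 = 2.760
  age 4: 0.05 × 60.0 = 3.000
Maximum at age 4 (3.000).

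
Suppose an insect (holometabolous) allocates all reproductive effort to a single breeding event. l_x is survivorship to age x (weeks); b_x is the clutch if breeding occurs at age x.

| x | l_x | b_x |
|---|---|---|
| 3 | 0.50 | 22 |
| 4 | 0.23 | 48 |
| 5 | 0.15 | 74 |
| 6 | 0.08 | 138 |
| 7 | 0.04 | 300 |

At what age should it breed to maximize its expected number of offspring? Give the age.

Expected offspring if breeding at age x = l_x × b_x:
  age 3: 0.50 × 22 = 11.000
  age 4: 0.23 × 48 = 11.040
  age 5: 0.15 × 74 = 11.100
  age 6: 0.08 × 138 = 11.040
  age 7: 0.04 × 300 = 12.000
Maximum at age 7 (12.000).

7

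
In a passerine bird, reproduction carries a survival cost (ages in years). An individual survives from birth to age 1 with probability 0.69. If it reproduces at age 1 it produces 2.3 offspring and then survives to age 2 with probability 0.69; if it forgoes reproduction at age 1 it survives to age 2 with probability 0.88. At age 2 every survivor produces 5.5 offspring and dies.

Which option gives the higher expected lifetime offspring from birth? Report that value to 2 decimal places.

breed at age 1: R₀ = 0.69 × (2.3 + 0.69 × 5.5) = 0.69 × 6.0950 = 4.2055
delay to age 2: R₀ = 0.69 × (0.88 × 5.5) = 0.69 × 4.8400 = 3.3396
Higher: breed at age 1 (4.2055).

4.21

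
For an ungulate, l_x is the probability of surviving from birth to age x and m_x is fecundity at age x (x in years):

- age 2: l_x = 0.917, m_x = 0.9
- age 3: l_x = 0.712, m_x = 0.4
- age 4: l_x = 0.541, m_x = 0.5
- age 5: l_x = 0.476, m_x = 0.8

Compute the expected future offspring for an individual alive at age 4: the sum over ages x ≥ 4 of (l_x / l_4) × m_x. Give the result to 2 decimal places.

1.20

l_4 = 0.541. Conditional survival from age 4 to x is l_x / l_4.
  x=4: (0.541/0.541) × 0.5 = 0.5000
  x=5: (0.476/0.541) × 0.8 = 0.7039
Sum = 0.5000 + 0.7039 = 1.2039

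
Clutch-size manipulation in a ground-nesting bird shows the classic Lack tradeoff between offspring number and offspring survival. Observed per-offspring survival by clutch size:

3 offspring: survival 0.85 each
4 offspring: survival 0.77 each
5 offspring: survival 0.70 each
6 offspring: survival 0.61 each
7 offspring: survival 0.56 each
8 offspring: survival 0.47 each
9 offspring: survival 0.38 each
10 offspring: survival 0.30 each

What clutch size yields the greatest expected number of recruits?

Expected recruits = c × s(c):
  c=3: 3 × 0.85 = 2.550
  c=4: 4 × 0.77 = 3.080
  c=5: 5 × 0.70 = 3.500
  c=6: 6 × 0.61 = 3.660
  c=7: 7 × 0.56 = 3.920
  c=8: 8 × 0.47 = 3.760
  c=9: 9 × 0.38 = 3.420
  c=10: 10 × 0.30 = 3.000
Maximum at c = 7 (3.920 recruits).

7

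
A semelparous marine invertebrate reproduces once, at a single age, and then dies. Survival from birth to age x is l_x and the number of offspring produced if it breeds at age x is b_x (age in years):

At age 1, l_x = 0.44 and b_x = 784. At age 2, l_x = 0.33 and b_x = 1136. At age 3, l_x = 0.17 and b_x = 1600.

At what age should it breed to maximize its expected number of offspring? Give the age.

Expected offspring if breeding at age x = l_x × b_x:
  age 1: 0.44 × 784 = 344.960
  age 2: 0.33 × 1136 = 374.880
  age 3: 0.17 × 1600 = 272.000
Maximum at age 2 (374.880).

2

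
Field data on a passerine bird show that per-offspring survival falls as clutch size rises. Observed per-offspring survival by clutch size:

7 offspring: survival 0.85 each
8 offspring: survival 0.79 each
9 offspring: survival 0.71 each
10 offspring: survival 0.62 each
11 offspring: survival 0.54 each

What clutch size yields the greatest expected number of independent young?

Expected independent young = c × s(c):
  c=7: 7 × 0.85 = 5.950
  c=8: 8 × 0.79 = 6.320
  c=9: 9 × 0.71 = 6.390
  c=10: 10 × 0.62 = 6.200
  c=11: 11 × 0.54 = 5.940
Maximum at c = 9 (6.390 independent young).

9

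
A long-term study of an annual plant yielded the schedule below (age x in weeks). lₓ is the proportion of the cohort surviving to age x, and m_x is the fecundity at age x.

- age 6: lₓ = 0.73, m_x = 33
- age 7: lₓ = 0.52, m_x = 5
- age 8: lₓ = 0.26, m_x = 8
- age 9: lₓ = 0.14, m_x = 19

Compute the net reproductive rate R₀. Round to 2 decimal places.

R₀ = Σ lₓ m_x:
  age 6: 0.73 × 33 = 24.0900
  age 7: 0.52 × 5 = 2.6000
  age 8: 0.26 × 8 = 2.0800
  age 9: 0.14 × 19 = 2.6600
R₀ = 24.0900 + 2.6000 + 2.0800 + 2.6600 = 31.4300

31.43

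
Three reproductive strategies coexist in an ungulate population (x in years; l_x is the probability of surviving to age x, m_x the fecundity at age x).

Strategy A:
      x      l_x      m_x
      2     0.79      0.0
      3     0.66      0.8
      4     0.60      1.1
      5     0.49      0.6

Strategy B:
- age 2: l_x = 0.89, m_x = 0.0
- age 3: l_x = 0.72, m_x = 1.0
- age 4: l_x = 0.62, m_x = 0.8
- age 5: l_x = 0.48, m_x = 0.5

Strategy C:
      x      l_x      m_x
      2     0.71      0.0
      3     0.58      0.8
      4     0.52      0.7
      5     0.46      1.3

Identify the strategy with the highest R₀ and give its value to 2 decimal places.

Strategy A: R₀ = 0.79×0.0 + 0.66×0.8 + 0.60×1.1 + 0.49×0.6 = 1.4820
Strategy B: R₀ = 0.89×0.0 + 0.72×1.0 + 0.62×0.8 + 0.48×0.5 = 1.4560
Strategy C: R₀ = 0.71×0.0 + 0.58×0.8 + 0.52×0.7 + 0.46×1.3 = 1.4260
Highest R₀: strategy A with 1.4820.

1.48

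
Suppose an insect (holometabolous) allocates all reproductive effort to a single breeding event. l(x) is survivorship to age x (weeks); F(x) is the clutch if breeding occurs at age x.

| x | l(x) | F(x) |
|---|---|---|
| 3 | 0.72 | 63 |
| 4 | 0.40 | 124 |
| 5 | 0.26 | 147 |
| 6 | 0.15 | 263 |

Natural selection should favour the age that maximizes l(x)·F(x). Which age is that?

4

Expected offspring if breeding at age x = l(x) × F(x):
  age 3: 0.72 × 63 = 45.360
  age 4: 0.40 × 124 = 49.600
  age 5: 0.26 × 147 = 38.220
  age 6: 0.15 × 263 = 39.450
Maximum at age 4 (49.600).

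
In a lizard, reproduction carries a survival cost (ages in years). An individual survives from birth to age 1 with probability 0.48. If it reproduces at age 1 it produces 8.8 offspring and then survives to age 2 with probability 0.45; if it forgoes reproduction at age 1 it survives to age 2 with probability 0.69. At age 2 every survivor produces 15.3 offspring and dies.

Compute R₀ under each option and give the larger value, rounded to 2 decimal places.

breed at age 1: R₀ = 0.48 × (8.8 + 0.45 × 15.3) = 0.48 × 15.6850 = 7.5288
delay to age 2: R₀ = 0.48 × (0.69 × 15.3) = 0.48 × 10.5570 = 5.0674
Higher: breed at age 1 (7.5288).

7.53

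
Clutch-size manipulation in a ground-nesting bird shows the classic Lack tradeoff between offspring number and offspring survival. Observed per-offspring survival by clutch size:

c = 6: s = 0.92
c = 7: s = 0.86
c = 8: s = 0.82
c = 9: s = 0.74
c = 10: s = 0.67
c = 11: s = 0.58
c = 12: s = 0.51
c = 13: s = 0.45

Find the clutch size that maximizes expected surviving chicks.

Expected surviving chicks = c × s(c):
  c=6: 6 × 0.92 = 5.520
  c=7: 7 × 0.86 = 6.020
  c=8: 8 × 0.82 = 6.560
  c=9: 9 × 0.74 = 6.660
  c=10: 10 × 0.67 = 6.700
  c=11: 11 × 0.58 = 6.380
  c=12: 12 × 0.51 = 6.120
  c=13: 13 × 0.45 = 5.850
Maximum at c = 10 (6.700 surviving chicks).

10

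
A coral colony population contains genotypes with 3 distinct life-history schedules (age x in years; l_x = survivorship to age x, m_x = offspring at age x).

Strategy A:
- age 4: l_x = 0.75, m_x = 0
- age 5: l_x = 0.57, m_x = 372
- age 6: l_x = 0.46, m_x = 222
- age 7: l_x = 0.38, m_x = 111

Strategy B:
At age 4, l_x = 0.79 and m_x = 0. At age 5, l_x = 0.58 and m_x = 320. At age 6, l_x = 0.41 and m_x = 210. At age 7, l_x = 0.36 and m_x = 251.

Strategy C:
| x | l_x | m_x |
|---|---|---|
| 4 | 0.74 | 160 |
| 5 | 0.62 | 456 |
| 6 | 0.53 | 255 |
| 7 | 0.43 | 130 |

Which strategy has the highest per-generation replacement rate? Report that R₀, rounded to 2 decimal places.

592.17

Strategy A: R₀ = 0.75×0 + 0.57×372 + 0.46×222 + 0.38×111 = 356.3400
Strategy B: R₀ = 0.79×0 + 0.58×320 + 0.41×210 + 0.36×251 = 362.0600
Strategy C: R₀ = 0.74×160 + 0.62×456 + 0.53×255 + 0.43×130 = 592.1700
Highest R₀: strategy C with 592.1700.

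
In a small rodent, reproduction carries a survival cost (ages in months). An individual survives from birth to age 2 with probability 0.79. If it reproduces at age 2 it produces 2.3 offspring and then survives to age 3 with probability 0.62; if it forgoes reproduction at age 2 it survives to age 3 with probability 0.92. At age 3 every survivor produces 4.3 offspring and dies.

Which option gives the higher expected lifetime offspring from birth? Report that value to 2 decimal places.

breed at age 2: R₀ = 0.79 × (2.3 + 0.62 × 4.3) = 0.79 × 4.9660 = 3.9231
delay to age 3: R₀ = 0.79 × (0.92 × 4.3) = 0.79 × 3.9560 = 3.1252
Higher: breed at age 2 (3.9231).

3.92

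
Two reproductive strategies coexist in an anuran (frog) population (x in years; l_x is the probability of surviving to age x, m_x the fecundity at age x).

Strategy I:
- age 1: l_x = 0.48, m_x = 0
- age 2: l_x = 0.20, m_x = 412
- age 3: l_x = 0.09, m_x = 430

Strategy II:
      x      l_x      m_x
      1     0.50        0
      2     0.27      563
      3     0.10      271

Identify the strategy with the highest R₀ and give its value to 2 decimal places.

Strategy I: R₀ = 0.48×0 + 0.20×412 + 0.09×430 = 121.1000
Strategy II: R₀ = 0.50×0 + 0.27×563 + 0.10×271 = 179.1100
Highest R₀: strategy II with 179.1100.

179.11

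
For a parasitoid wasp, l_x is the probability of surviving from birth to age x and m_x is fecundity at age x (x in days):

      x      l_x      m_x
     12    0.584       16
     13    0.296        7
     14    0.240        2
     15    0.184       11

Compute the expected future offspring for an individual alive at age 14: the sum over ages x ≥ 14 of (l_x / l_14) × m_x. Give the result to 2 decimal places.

l_14 = 0.240. Conditional survival from age 14 to x is l_x / l_14.
  x=14: (0.240/0.240) × 2 = 2.0000
  x=15: (0.184/0.240) × 11 = 8.4333
Sum = 2.0000 + 8.4333 = 10.4333

10.43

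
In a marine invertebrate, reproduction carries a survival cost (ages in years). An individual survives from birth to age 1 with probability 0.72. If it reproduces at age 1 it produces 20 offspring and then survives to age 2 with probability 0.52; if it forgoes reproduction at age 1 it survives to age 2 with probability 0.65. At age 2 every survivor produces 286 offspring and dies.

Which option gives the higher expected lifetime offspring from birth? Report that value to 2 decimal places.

133.85

breed at age 1: R₀ = 0.72 × (20 + 0.52 × 286) = 0.72 × 168.7200 = 121.4784
delay to age 2: R₀ = 0.72 × (0.65 × 286) = 0.72 × 185.9000 = 133.8480
Higher: delay to age 2 (133.8480).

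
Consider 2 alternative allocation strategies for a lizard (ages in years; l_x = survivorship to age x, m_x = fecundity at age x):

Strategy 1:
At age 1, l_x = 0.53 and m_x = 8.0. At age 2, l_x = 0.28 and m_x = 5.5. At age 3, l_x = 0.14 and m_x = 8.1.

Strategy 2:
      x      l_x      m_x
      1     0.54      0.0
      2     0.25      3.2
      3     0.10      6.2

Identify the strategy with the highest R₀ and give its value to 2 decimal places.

Strategy 1: R₀ = 0.53×8.0 + 0.28×5.5 + 0.14×8.1 = 6.9140
Strategy 2: R₀ = 0.54×0.0 + 0.25×3.2 + 0.10×6.2 = 1.4200
Highest R₀: strategy 1 with 6.9140.

6.91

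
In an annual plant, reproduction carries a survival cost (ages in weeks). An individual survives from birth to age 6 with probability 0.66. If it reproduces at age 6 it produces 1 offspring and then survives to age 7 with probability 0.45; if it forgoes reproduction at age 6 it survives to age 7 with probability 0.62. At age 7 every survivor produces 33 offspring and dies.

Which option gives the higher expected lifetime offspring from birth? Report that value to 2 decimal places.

breed at age 6: R₀ = 0.66 × (1 + 0.45 × 33) = 0.66 × 15.8500 = 10.4610
delay to age 7: R₀ = 0.66 × (0.62 × 33) = 0.66 × 20.4600 = 13.5036
Higher: delay to age 7 (13.5036).

13.50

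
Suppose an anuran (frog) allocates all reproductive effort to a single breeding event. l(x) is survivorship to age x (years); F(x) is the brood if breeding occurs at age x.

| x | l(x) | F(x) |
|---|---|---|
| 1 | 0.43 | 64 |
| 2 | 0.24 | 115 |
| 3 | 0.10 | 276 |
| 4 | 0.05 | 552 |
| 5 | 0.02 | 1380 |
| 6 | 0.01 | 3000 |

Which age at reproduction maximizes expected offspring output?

Expected offspring if breeding at age x = l(x) × F(x):
  age 1: 0.43 × 64 = 27.520
  age 2: 0.24 × 115 = 27.600
  age 3: 0.10 × 276 = 27.600
  age 4: 0.05 × 552 = 27.600
  age 5: 0.02 × 1380 = 27.600
  age 6: 0.01 × 3000 = 30.000
Maximum at age 6 (30.000).

6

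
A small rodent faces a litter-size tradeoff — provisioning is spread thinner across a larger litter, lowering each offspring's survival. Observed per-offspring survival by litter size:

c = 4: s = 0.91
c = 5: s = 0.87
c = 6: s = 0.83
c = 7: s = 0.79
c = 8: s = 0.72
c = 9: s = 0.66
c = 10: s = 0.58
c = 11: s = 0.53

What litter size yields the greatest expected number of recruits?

Expected recruits = c × s(c):
  c=4: 4 × 0.91 = 3.640
  c=5: 5 × 0.87 = 4.350
  c=6: 6 × 0.83 = 4.980
  c=7: 7 × 0.79 = 5.530
  c=8: 8 × 0.72 = 5.760
  c=9: 9 × 0.66 = 5.940
  c=10: 10 × 0.58 = 5.800
  c=11: 11 × 0.53 = 5.830
Maximum at c = 9 (5.940 recruits).

9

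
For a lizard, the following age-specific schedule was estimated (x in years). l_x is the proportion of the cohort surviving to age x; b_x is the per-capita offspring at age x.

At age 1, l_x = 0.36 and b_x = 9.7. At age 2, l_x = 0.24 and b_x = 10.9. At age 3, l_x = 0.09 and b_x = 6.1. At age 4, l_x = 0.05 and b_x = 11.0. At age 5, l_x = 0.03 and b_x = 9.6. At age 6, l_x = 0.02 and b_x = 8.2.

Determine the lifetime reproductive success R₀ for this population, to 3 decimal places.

7.659

R₀ = Σ l_x b_x:
  age 1: 0.36 × 9.7 = 3.4920
  age 2: 0.24 × 10.9 = 2.6160
  age 3: 0.09 × 6.1 = 0.5490
  age 4: 0.05 × 11.0 = 0.5500
  age 5: 0.03 × 9.6 = 0.2880
  age 6: 0.02 × 8.2 = 0.1640
R₀ = 3.4920 + 2.6160 + 0.5490 + 0.5500 + 0.2880 + 0.1640 = 7.6590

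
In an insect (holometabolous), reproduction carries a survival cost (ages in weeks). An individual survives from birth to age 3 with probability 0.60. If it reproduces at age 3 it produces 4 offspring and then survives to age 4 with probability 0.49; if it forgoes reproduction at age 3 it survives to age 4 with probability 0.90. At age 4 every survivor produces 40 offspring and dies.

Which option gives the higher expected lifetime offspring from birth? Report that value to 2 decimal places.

breed at age 3: R₀ = 0.60 × (4 + 0.49 × 40) = 0.60 × 23.6000 = 14.1600
delay to age 4: R₀ = 0.60 × (0.90 × 40) = 0.60 × 36.0000 = 21.6000
Higher: delay to age 4 (21.6000).

21.60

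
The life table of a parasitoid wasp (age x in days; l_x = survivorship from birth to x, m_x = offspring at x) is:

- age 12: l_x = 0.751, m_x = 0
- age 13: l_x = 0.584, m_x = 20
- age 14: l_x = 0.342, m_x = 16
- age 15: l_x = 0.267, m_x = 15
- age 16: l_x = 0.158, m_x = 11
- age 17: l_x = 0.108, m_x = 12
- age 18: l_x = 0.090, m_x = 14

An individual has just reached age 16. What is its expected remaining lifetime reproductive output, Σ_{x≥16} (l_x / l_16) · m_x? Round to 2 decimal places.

l_16 = 0.158. Conditional survival from age 16 to x is l_x / l_16.
  x=16: (0.158/0.158) × 11 = 11.0000
  x=17: (0.108/0.158) × 12 = 8.2025
  x=18: (0.090/0.158) × 14 = 7.9747
Sum = 11.0000 + 8.2025 + 7.9747 = 27.1772

27.18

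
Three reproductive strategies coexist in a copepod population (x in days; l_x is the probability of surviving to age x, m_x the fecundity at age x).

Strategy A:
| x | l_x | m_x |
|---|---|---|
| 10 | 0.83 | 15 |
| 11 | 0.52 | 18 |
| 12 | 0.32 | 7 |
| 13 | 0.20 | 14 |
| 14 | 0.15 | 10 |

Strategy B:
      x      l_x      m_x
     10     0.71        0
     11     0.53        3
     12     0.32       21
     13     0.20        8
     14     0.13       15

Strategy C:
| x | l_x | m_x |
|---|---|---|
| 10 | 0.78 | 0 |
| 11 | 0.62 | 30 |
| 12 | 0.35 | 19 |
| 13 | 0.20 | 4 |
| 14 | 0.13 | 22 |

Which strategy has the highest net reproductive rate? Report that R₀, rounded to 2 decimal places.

Strategy A: R₀ = 0.83×15 + 0.52×18 + 0.32×7 + 0.20×14 + 0.15×10 = 28.3500
Strategy B: R₀ = 0.71×0 + 0.53×3 + 0.32×21 + 0.20×8 + 0.13×15 = 11.8600
Strategy C: R₀ = 0.78×0 + 0.62×30 + 0.35×19 + 0.20×4 + 0.13×22 = 28.9100
Highest R₀: strategy C with 28.9100.

28.91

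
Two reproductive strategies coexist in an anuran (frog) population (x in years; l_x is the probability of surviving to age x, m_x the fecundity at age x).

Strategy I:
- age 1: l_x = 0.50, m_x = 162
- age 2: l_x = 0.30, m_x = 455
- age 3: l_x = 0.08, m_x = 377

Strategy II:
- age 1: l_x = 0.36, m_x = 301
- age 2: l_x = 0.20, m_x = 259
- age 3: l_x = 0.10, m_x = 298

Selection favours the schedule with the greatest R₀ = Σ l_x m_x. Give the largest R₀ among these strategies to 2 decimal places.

247.66

Strategy I: R₀ = 0.50×162 + 0.30×455 + 0.08×377 = 247.6600
Strategy II: R₀ = 0.36×301 + 0.20×259 + 0.10×298 = 189.9600
Highest R₀: strategy I with 247.6600.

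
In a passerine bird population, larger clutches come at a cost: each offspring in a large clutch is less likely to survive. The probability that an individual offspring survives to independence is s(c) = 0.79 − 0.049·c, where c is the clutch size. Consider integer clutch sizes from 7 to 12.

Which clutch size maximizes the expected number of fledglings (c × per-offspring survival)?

8

Expected fledglings = c × s(c):
  c=7: 7 × 0.447 = 3.129
  c=8: 8 × 0.398 = 3.184
  c=9: 9 × 0.349 = 3.141
  c=10: 10 × 0.300 = 3.000
  c=11: 11 × 0.251 = 2.761
  c=12: 12 × 0.202 = 2.424
Maximum at c = 8 (3.184 fledglings).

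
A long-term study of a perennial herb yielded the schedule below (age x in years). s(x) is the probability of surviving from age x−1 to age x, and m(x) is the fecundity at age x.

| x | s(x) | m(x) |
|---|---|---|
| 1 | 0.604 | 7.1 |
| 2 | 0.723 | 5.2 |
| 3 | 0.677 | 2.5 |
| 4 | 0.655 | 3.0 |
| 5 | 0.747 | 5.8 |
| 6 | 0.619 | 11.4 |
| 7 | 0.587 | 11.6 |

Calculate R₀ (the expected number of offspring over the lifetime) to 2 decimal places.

10.35

Survivorship from birth: l_x = s_1·s_2·…·s_x.
  l_1 = 0.60400
  l_2 = 0.43669
  l_3 = 0.29564
  l_4 = 0.19364
  l_5 = 0.14465
  l_6 = 0.08954
  l_7 = 0.05256
R₀ = Σ l_x m(x):
  age 1: 0.60400 × 7.1 = 4.2884
  age 2: 0.43669 × 5.2 = 2.2708
  age 3: 0.29564 × 2.5 = 0.7391
  age 4: 0.19364 × 3.0 = 0.5809
  age 5: 0.14465 × 5.8 = 0.8390
  age 6: 0.08954 × 11.4 = 1.0208
  age 7: 0.05256 × 11.6 = 0.6097
R₀ = 4.2884 + 2.2708 + 0.7391 + 0.5809 + 0.8390 + 1.0208 + 0.6097 = 10.3486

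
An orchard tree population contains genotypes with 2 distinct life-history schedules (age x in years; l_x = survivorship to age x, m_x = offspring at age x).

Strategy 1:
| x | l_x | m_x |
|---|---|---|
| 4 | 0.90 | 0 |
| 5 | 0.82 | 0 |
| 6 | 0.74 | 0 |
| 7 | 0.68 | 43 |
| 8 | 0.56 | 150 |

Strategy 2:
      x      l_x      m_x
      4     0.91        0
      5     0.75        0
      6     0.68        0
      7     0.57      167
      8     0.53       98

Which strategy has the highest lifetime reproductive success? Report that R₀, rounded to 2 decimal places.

147.13

Strategy 1: R₀ = 0.90×0 + 0.82×0 + 0.74×0 + 0.68×43 + 0.56×150 = 113.2400
Strategy 2: R₀ = 0.91×0 + 0.75×0 + 0.68×0 + 0.57×167 + 0.53×98 = 147.1300
Highest R₀: strategy 2 with 147.1300.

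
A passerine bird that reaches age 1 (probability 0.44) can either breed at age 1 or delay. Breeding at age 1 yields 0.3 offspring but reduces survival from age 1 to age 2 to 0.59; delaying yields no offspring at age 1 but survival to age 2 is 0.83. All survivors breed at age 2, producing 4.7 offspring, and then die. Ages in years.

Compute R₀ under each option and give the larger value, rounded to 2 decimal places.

breed at age 1: R₀ = 0.44 × (0.3 + 0.59 × 4.7) = 0.44 × 3.0730 = 1.3521
delay to age 2: R₀ = 0.44 × (0.83 × 4.7) = 0.44 × 3.9010 = 1.7164
Higher: delay to age 2 (1.7164).

1.72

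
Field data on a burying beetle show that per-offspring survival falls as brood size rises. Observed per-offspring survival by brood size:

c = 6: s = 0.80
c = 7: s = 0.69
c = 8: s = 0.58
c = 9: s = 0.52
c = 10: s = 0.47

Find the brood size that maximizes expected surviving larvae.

Expected surviving larvae = c × s(c):
  c=6: 6 × 0.80 = 4.800
  c=7: 7 × 0.69 = 4.830
  c=8: 8 × 0.58 = 4.640
  c=9: 9 × 0.52 = 4.680
  c=10: 10 × 0.47 = 4.700
Maximum at c = 7 (4.830 surviving larvae).

7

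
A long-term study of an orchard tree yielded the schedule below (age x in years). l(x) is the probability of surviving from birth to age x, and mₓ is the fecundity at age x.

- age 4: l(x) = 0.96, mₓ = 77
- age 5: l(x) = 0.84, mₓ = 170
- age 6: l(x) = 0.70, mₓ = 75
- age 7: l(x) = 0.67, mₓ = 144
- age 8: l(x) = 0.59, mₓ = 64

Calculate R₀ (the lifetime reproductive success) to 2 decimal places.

403.46

R₀ = Σ l(x) mₓ:
  age 4: 0.96 × 77 = 73.9200
  age 5: 0.84 × 170 = 142.8000
  age 6: 0.70 × 75 = 52.5000
  age 7: 0.67 × 144 = 96.4800
  age 8: 0.59 × 64 = 37.7600
R₀ = 73.9200 + 142.8000 + 52.5000 + 96.4800 + 37.7600 = 403.4600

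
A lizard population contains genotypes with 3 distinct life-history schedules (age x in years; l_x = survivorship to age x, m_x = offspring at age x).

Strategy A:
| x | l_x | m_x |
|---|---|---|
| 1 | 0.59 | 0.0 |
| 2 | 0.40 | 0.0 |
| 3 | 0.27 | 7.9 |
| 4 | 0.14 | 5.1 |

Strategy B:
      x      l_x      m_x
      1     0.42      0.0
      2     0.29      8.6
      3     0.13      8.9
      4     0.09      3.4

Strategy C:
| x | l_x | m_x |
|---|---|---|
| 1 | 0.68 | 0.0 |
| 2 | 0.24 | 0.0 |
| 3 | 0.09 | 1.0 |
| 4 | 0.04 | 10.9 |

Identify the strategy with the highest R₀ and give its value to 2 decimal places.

Strategy A: R₀ = 0.59×0.0 + 0.40×0.0 + 0.27×7.9 + 0.14×5.1 = 2.8470
Strategy B: R₀ = 0.42×0.0 + 0.29×8.6 + 0.13×8.9 + 0.09×3.4 = 3.9570
Strategy C: R₀ = 0.68×0.0 + 0.24×0.0 + 0.09×1.0 + 0.04×10.9 = 0.5260
Highest R₀: strategy B with 3.9570.

3.96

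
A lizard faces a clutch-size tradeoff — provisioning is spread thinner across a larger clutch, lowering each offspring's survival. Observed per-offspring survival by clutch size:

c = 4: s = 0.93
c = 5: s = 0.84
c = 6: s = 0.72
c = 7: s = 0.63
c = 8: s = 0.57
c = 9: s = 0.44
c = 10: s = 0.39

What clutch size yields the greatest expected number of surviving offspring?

Expected surviving offspring = c × s(c):
  c=4: 4 × 0.93 = 3.720
  c=5: 5 × 0.84 = 4.200
  c=6: 6 × 0.72 = 4.320
  c=7: 7 × 0.63 = 4.410
  c=8: 8 × 0.57 = 4.560
  c=9: 9 × 0.44 = 3.960
  c=10: 10 × 0.39 = 3.900
Maximum at c = 8 (4.560 surviving offspring).

8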